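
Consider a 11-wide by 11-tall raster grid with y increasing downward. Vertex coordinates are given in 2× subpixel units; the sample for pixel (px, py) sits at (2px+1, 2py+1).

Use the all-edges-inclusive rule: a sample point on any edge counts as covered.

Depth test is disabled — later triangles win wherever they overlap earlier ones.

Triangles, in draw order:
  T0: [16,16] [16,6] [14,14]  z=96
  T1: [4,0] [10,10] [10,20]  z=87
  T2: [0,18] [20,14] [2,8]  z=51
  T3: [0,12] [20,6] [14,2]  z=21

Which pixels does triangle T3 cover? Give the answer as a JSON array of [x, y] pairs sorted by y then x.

T0:
  2·area = 20  (B↔C swapped to make it positive)
  edge (16, 16)→(14, 14): d=(-2,-2) inclusive
  edge (14, 14)→(16, 6): d=(2,-8) inclusive
  edge (16, 6)→(16, 16): d=(0,10) inclusive
    (0,0)@(1, 1): e=[0,-130,150] → .  [on edge]
    (1,1)@(3, 3): e=[0,-110,130] → .  [on edge]
    (2,2)@(5, 5): e=[0,-90,110] → .  [on edge]
    (3,3)@(7, 7): e=[0,-70,90] → .  [on edge]
    (4,4)@(9, 9): e=[0,-50,70] → .  [on edge]
    (5,5)@(11, 11): e=[0,-30,50] → .  [on edge]
    (7,5)@(15, 11): e=[8,2,10] → X
    (8,5)@(17, 11): e=[12,18,-10] → .
    (6,6)@(13, 13): e=[0,-10,30] → .  [on edge]
    (7,6)@(15, 13): e=[4,6,10] → X
    (8,6)@(17, 13): e=[8,22,-10] → .
    (7,7)@(15, 15): e=[0,10,10] → X  [on edge]
    (8,8)@(17, 17): e=[0,30,-10] → .  [on edge]
    (9,9)@(19, 19): e=[0,50,-30] → .  [on edge]
    (10,10)@(21, 21): e=[0,70,-50] → .  [on edge]
  covered (3 px):
    . . . . . . . . . . .
    . . . . . . . . . . .
    . . . . . . . . . . .
    . . . . . . . . . . .
    . . . . . . . . . . .
    . . . . . . . X . . .
    . . . . . . . X . . .
    . . . . . . . X . . .
    . . . . . . . . . . .
    . . . . . . . . . . .
    . . . . . . . . . . .
T1:
  2·area = 60
  edge (4, 0)→(10, 10): d=(6,10) inclusive
  edge (10, 10)→(10, 20): d=(0,10) inclusive
  edge (10, 20)→(4, 0): d=(-6,-20) inclusive
    (2,1)@(5, 3): e=[8,50,2] → X
    (3,1)@(7, 3): e=[-12,30,42] → .
    (2,2)@(5, 5): e=[20,50,-10] → .
    (3,2)@(7, 5): e=[0,30,30] → X  [on edge]
    (4,2)@(9, 5): e=[-20,10,70] → .
    (3,3)@(7, 7): e=[12,30,18] → X
    (4,3)@(9, 7): e=[-8,10,58] → .
    (3,4)@(7, 9): e=[24,30,6] → X
    (4,4)@(9, 9): e=[4,10,46] → X
    (5,4)@(11, 9): e=[-16,-10,86] → .
    (3,5)@(7, 11): e=[36,30,-6] → .
    (4,5)@(9, 11): e=[16,10,34] → X
    (6,7)@(13, 15): e=[0,-30,90] → .  [on edge]
  covered (8 px):
    . . . . . . . . . . .
    . . X . . . . . . . .
    . . . X . . . . . . .
    . . . X . . . . . . .
    . . . X X . . . . . .
    . . . . X . . . . . .
    . . . . X . . . . . .
    . . . . X . . . . . .
    . . . . . . . . . . .
    . . . . . . . . . . .
    . . . . . . . . . . .
T2:
  2·area = 192  (B↔C swapped to make it positive)
  edge (0, 18)→(2, 8): d=(2,-10) inclusive
  edge (2, 8)→(20, 14): d=(18,6) inclusive
  edge (20, 14)→(0, 18): d=(-20,4) inclusive
    (1,1)@(3, 3): e=[0,-96,288] → .  [on edge]
    (1,4)@(3, 9): e=[12,12,168] → X
    (2,4)@(5, 9): e=[32,0,160] → X  [on edge]
    (3,4)@(7, 9): e=[52,-12,152] → .
    (1,5)@(3, 11): e=[16,48,128] → X
    (3,5)@(7, 11): e=[56,24,112] → X
    (4,5)@(9, 11): e=[76,12,104] → X
    (5,5)@(11, 11): e=[96,0,96] → X  [on edge]
    (6,5)@(13, 11): e=[116,-12,88] → .
    (0,6)@(1, 13): e=[0,96,96] → X  [on edge]
    (6,6)@(13, 13): e=[120,24,48] → X
    (7,6)@(15, 13): e=[140,12,40] → X
    (8,6)@(17, 13): e=[160,0,32] → X  [on edge]
    (7,7)@(15, 15): e=[144,48,0] → X  [on edge]
    (2,8)@(5, 17): e=[48,144,0] → X  [on edge]
  covered (27 px):
    . . . . . . . . . . .
    . . . . . . . . . . .
    . . . . . . . . . . .
    . . . . . . . . . . .
    . X X . . . . . . . .
    . X X X X X . . . . .
    X X X X X X X X X . .
    X X X X X X X X . . .
    X X X . . . . . . . .
    . . . . . . . . . . .
    . . . . . . . . . . .
T3:
  2·area = 116  (B↔C swapped to make it positive)
  edge (0, 12)→(14, 2): d=(14,-10) inclusive
  edge (14, 2)→(20, 6): d=(6,4) inclusive
  edge (20, 6)→(0, 12): d=(-20,6) inclusive
    (6,1)@(13, 3): e=[4,10,102] → X
    (7,1)@(15, 3): e=[24,2,90] → X
    (8,1)@(17, 3): e=[44,-6,78] → .
    (5,2)@(11, 5): e=[12,30,74] → X
    (8,2)@(17, 5): e=[72,6,38] → X
    (9,2)@(19, 5): e=[92,-2,26] → .
    (3,3)@(7, 7): e=[0,58,58] → X  [on edge]
    (4,3)@(9, 7): e=[20,50,46] → X
    (8,3)@(17, 7): e=[100,18,-2] → .
    (2,4)@(5, 9): e=[8,78,30] → X
    (5,4)@(11, 9): e=[68,54,-6] → .
    (6,4)@(13, 9): e=[88,46,-18] → .
  covered (15 px):
    . . . . . . . . . . .
    . . . . . . X X . . .
    . . . . . X X X X . .
    . . . X X X X X . . .
    . . X X X . . . . . .
    . X . . . . . . . . .
    . . . . . . . . . . .
    . . . . . . . . . . .
    . . . . . . . . . . .
    . . . . . . . . . . .
    . . . . . . . . . . .

Answer: [[6,1],[7,1],[5,2],[6,2],[7,2],[8,2],[3,3],[4,3],[5,3],[6,3],[7,3],[2,4],[3,4],[4,4],[1,5]]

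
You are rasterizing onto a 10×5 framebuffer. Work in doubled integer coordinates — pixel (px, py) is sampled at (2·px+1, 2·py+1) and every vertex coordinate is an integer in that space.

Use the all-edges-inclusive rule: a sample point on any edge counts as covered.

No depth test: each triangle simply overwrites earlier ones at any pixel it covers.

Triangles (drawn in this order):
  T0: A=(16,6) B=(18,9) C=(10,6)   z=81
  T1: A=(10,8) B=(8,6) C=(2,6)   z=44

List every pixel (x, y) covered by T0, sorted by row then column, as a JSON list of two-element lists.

T0:
  2·area = 18
  edge (16, 6)→(18, 9): d=(2,3) inclusive
  edge (18, 9)→(10, 6): d=(-8,-3) inclusive
  edge (10, 6)→(16, 6): d=(6,0) inclusive
    (6,3)@(13, 7): e=[11,1,6] → X
    (7,3)@(15, 7): e=[5,7,6] → X
    (8,3)@(17, 7): e=[-1,13,6] → .
    (6,4)@(13, 9): e=[15,-15,18] → .
    (7,4)@(15, 9): e=[9,-9,18] → .
  covered (2 px):
    . . . . . . . . . .
    . . . . . . . . . .
    . . . . . . . . . .
    . . . . . . X X . .
    . . . . . . . . . .
T1:
  2·area = 12  (B↔C swapped to make it positive)
  edge (10, 8)→(2, 6): d=(-8,-2) inclusive
  edge (2, 6)→(8, 6): d=(6,0) inclusive
  edge (8, 6)→(10, 8): d=(2,2) inclusive
    (1,0)@(3, 1): e=[42,-30,0] → .  [on edge]
    (2,1)@(5, 3): e=[30,-18,0] → .  [on edge]
    (3,2)@(7, 5): e=[18,-6,0] → .  [on edge]
    (3,3)@(7, 7): e=[2,6,4] → X
    (4,3)@(9, 7): e=[6,6,0] → X  [on edge]
    (5,3)@(11, 7): e=[10,6,-4] → .
    (3,4)@(7, 9): e=[-14,18,8] → .
    (4,4)@(9, 9): e=[-10,18,4] → .
    (5,4)@(11, 9): e=[-6,18,0] → .  [on edge]
  covered (2 px):
    . . . . . . . . . .
    . . . . . . . . . .
    . . . . . . . . . .
    . . . X X . . . . .
    . . . . . . . . . .

Final: [[6,3],[7,3]]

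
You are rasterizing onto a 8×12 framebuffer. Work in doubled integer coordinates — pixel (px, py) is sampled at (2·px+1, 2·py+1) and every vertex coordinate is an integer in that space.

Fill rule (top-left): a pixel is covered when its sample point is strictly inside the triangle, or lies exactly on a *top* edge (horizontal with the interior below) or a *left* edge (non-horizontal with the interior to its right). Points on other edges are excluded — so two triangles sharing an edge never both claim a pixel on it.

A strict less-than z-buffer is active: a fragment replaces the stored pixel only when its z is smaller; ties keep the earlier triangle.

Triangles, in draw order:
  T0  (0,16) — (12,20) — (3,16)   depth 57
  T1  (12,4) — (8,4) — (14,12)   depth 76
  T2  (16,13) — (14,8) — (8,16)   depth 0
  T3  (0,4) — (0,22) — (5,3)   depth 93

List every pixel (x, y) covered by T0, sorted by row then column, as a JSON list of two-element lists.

T0:
  2·area = 12  (B↔C swapped to make it positive)
  edge (0, 16)→(3, 16): d=(3,0) top-left  bias=+0
  edge (3, 16)→(12, 20): d=(9,4) right/bottom  bias=-1
  edge (12, 20)→(0, 16): d=(-12,-4) top-left  bias=+0
    (1,8)@(3, 17): e=[3,9,0] → #  [on edge]
    (2,8)@(5, 17): e=[3,1,8] → #
    (3,8)@(7, 17): e=[3,-7,16] → ·
    (1,9)@(3, 19): e=[9,27,-24] → ·
    (2,9)@(5, 19): e=[9,19,-16] → ·
    (4,9)@(9, 19): e=[9,3,0] → #  [on edge]
    (5,9)@(11, 19): e=[9,-5,8] → ·
    (4,10)@(9, 21): e=[15,21,-24] → ·
    (7,10)@(15, 21): e=[15,-3,0] → ·  [on edge]
  covered (3 px):
    · · · · · · · ·
    · · · · · · · ·
    · · · · · · · ·
    · · · · · · · ·
    · · · · · · · ·
    · · · · · · · ·
    · · · · · · · ·
    · · · · · · · ·
    · # # · · · · ·
    · · · · # · · ·
    · · · · · · · ·
    · · · · · · · ·
T1:
  2·area = 32  (B↔C swapped to make it positive)
  edge (12, 4)→(14, 12): d=(2,8) right/bottom  bias=-1
  edge (14, 12)→(8, 4): d=(-6,-8) top-left  bias=+0
  edge (8, 4)→(12, 4): d=(4,0) top-left  bias=+0
    (4,2)@(9, 5): e=[26,2,4] → #
    (5,2)@(11, 5): e=[10,18,4] → #
    (6,2)@(13, 5): e=[-6,34,4] → ·
    (4,3)@(9, 7): e=[30,-10,12] → ·
    (5,3)@(11, 7): e=[14,6,12] → #
    (6,3)@(13, 7): e=[-2,22,12] → ·
    (5,4)@(11, 9): e=[18,-6,20] → ·
    (6,4)@(13, 9): e=[2,10,20] → #
    (7,4)@(15, 9): e=[-14,26,20] → ·
    (6,5)@(13, 11): e=[6,-2,28] → ·
  covered (4 px):
    · · · · · · · ·
    · · · · · · · ·
    · · · · # # · ·
    · · · · · # · ·
    · · · · · · # ·
    · · · · · · · ·
    · · · · · · · ·
    · · · · · · · ·
    · · · · · · · ·
    · · · · · · · ·
    · · · · · · · ·
    · · · · · · · ·
T2:
  2·area = 46  (B↔C swapped to make it positive)
  edge (16, 13)→(8, 16): d=(-8,3) right/bottom  bias=-1
  edge (8, 16)→(14, 8): d=(6,-8) top-left  bias=+0
  edge (14, 8)→(16, 13): d=(2,5) right/bottom  bias=-1
    (6,5)@(13, 11): e=[25,10,11] → #
    (7,5)@(15, 11): e=[19,26,1] → #
    (5,6)@(11, 13): e=[15,6,25] → #
    (4,7)@(9, 15): e=[5,2,39] → #
    (5,7)@(11, 15): e=[-1,18,29] → ·
    (6,7)@(13, 15): e=[-7,34,19] → ·
    (7,7)@(15, 15): e=[-13,50,9] → ·
    (4,8)@(9, 17): e=[-11,14,43] → ·
  covered (6 px):
    · · · · · · · ·
    · · · · · · · ·
    · · · · · · · ·
    · · · · · · · ·
    · · · · · · · ·
    · · · · · · # #
    · · · · · # # #
    · · · · # · · ·
    · · · · · · · ·
    · · · · · · · ·
    · · · · · · · ·
    · · · · · · · ·
T3:
  2·area = 90  (B↔C swapped to make it positive)
  edge (0, 4)→(5, 3): d=(5,-1) top-left  bias=+0
  edge (5, 3)→(0, 22): d=(-5,19) right/bottom  bias=-1
  edge (0, 22)→(0, 4): d=(0,-18) top-left  bias=+0
    (7,0)@(15, 1): e=[0,-180,270] → ·  [on edge]
    (2,1)@(5, 3): e=[0,0,90] → ·  [on edge]
    (0,2)@(1, 5): e=[6,66,18] → #
    (1,2)@(3, 5): e=[8,28,54] → #
    (2,2)@(5, 5): e=[10,-10,90] → ·
    (0,3)@(1, 7): e=[16,56,18] → #
    (2,3)@(5, 7): e=[20,-20,90] → ·
    (0,4)@(1, 9): e=[26,46,18] → #
    (2,4)@(5, 9): e=[30,-30,90] → ·
    (0,5)@(1, 11): e=[36,36,18] → #
    (1,5)@(3, 11): e=[38,-2,54] → ·
    (0,6)@(1, 13): e=[46,26,18] → #
  covered (10 px):
    · · · · · · · ·
    · · · · · · · ·
    # # · · · · · ·
    # # · · · · · ·
    # # · · · · · ·
    # · · · · · · ·
    # · · · · · · ·
    # · · · · · · ·
    # · · · · · · ·
    · · · · · · · ·
    · · · · · · · ·
    · · · · · · · ·

Answer: [[1,8],[2,8],[4,9]]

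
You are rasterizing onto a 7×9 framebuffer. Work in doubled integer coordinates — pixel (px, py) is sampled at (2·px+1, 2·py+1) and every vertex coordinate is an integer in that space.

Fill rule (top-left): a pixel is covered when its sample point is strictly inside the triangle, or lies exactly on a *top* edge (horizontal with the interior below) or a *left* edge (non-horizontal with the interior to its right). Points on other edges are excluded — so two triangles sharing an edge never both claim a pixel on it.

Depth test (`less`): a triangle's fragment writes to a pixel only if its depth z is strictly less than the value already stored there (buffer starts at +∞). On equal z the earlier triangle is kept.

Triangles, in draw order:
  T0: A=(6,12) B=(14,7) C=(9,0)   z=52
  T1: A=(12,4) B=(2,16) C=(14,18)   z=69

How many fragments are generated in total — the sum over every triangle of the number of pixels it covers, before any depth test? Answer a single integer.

T0:
  2·area = 81  (B↔C swapped to make it positive)
  edge (6, 12)→(9, 0): d=(3,-12) top-left  bias=+0
  edge (9, 0)→(14, 7): d=(5,7) right/bottom  bias=-1
  edge (14, 7)→(6, 12): d=(-8,5) right/bottom  bias=-1
    (4,0)@(9, 1): e=[3,5,73] → █
    (5,0)@(11, 1): e=[27,-9,63] → ·
    (4,1)@(9, 3): e=[9,15,57] → █
    (5,1)@(11, 3): e=[33,1,47] → █
    (6,1)@(13, 3): e=[57,-13,37] → ·
    (4,2)@(9, 5): e=[15,25,41] → █
    (6,2)@(13, 5): e=[63,-3,21] → ·
    (4,3)@(9, 7): e=[21,35,25] → █
    (6,3)@(13, 7): e=[69,7,5] → █
    (3,4)@(7, 9): e=[3,59,19] → █
    (5,4)@(11, 9): e=[51,31,-1] → ·
    (6,4)@(13, 9): e=[75,17,-11] → ·
  covered (11 px):
    · · · · █ · ·
    · · · · █ █ ·
    · · · · █ █ ·
    · · · · █ █ █
    · · · █ █ · ·
    · · · █ · · ·
    · · · · · · ·
    · · · · · · ·
    · · · · · · ·
T1:
  2·area = 164  (B↔C swapped to make it positive)
  edge (12, 4)→(14, 18): d=(2,14) right/bottom  bias=-1
  edge (14, 18)→(2, 16): d=(-12,-2) top-left  bias=+0
  edge (2, 16)→(12, 4): d=(10,-12) top-left  bias=+0
    (5,3)@(11, 7): e=[20,126,18] → █
    (6,3)@(13, 7): e=[-8,130,42] → ·
    (4,4)@(9, 9): e=[52,98,14] → █
    (6,4)@(13, 9): e=[-4,106,62] → ·
    (3,5)@(7, 11): e=[84,70,10] → █
    (6,5)@(13, 11): e=[0,82,82] → ·  [on edge]
    (2,6)@(5, 13): e=[116,42,6] → █
    (6,6)@(13, 13): e=[4,58,102] → █
    (1,7)@(3, 15): e=[148,14,2] → █
    (1,8)@(3, 17): e=[152,-10,22] → ·
    (2,8)@(5, 17): e=[124,-6,46] → ·
    (3,8)@(7, 17): e=[96,-2,70] → ·
  covered (20 px):
    · · · · · · ·
    · · · · · · ·
    · · · · · · ·
    · · · · · █ ·
    · · · · █ █ ·
    · · · █ █ █ ·
    · · █ █ █ █ █
    · █ █ █ █ █ █
    · · · · █ █ █

Result: 31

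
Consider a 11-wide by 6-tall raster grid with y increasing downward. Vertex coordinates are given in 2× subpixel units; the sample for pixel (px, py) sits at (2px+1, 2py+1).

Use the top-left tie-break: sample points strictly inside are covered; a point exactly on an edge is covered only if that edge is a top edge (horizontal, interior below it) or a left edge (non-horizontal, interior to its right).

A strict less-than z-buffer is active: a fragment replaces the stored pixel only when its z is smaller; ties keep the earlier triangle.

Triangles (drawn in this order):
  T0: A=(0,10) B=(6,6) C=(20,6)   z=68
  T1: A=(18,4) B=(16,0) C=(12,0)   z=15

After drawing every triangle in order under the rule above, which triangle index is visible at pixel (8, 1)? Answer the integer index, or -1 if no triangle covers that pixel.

T0:
  2·area = 56
  edge (0, 10)→(6, 6): d=(6,-4) top-left  bias=+0
  edge (6, 6)→(20, 6): d=(14,0) top-left  bias=+0
  edge (20, 6)→(0, 10): d=(-20,4) right/bottom  bias=-1
    (2,3)@(5, 7): e=[2,14,40] → █
    (3,3)@(7, 7): e=[10,14,32] → █
    (4,3)@(9, 7): e=[18,14,24] → █
    (5,3)@(11, 7): e=[26,14,16] → █
    (6,3)@(13, 7): e=[34,14,8] → █
    (7,3)@(15, 7): e=[42,14,0] → ·  [on edge]
    (1,4)@(3, 9): e=[6,42,8] → █
    (2,4)@(5, 9): e=[14,42,0] → ·  [on edge]
    (3,4)@(7, 9): e=[22,42,-8] → ·
    (4,4)@(9, 9): e=[30,42,-16] → ·
    (5,4)@(11, 9): e=[38,42,-24] → ·
    (6,4)@(13, 9): e=[46,42,-32] → ·
  covered (6 px):
    · · · · · · · · · · ·
    · · · · · · · · · · ·
    · · · · · · · · · · ·
    · · █ █ █ █ █ · · · ·
    · █ · · · · · · · · ·
    · · · · · · · · · · ·
T1:
  2·area = 16  (B↔C swapped to make it positive)
  edge (18, 4)→(12, 0): d=(-6,-4) top-left  bias=+0
  edge (12, 0)→(16, 0): d=(4,0) top-left  bias=+0
  edge (16, 0)→(18, 4): d=(2,4) right/bottom  bias=-1
    (7,0)@(15, 1): e=[6,4,6] → █
    (8,0)@(17, 1): e=[14,4,-2] → ·
    (7,1)@(15, 3): e=[-6,12,10] → ·
    (8,1)@(17, 3): e=[2,12,2] → █
    (9,1)@(19, 3): e=[10,12,-6] → ·
    (8,2)@(17, 5): e=[-10,20,6] → ·
  covered (2 px):
    · · · · · · · █ · · ·
    · · · · · · · · █ · ·
    · · · · · · · · · · ·
    · · · · · · · · · · ·
    · · · · · · · · · · ·
    · · · · · · · · · · ·

Z-buffer (winner per pixel, '.' = empty):
  . . . . . . . 1 . . .
  . . . . . . . . 1 . .
  . . . . . . . . . . .
  . . 0 0 0 0 0 . . . .
  . 0 . . . . . . . . .
  . . . . . . . . . . .

Result: 1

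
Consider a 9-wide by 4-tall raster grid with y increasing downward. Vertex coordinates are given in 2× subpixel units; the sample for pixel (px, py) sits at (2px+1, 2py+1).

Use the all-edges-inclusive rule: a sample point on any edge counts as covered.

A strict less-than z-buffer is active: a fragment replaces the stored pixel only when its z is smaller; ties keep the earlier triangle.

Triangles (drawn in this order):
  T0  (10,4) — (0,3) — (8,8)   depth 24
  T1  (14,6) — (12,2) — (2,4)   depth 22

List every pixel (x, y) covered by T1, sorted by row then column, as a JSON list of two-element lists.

T0:
  2·area = 42  (B↔C swapped to make it positive)
  edge (10, 4)→(8, 8): d=(-2,4) inclusive
  edge (8, 8)→(0, 3): d=(-8,-5) inclusive
  edge (0, 3)→(10, 4): d=(10,1) inclusive
    (2,2)@(5, 5): e=[18,9,15] → X
    (3,2)@(7, 5): e=[10,19,13] → X
    (4,2)@(9, 5): e=[2,29,11] → X
    (5,2)@(11, 5): e=[-6,39,9] → .
    (2,3)@(5, 7): e=[14,-7,35] → .
    (3,3)@(7, 7): e=[6,3,33] → X
    (4,3)@(9, 7): e=[-2,13,31] → .
  covered (4 px):
    . . . . . . . . .
    . . . . . . . . .
    . . X X X . . . .
    . . . X . . . . .
T1:
  2·area = 44  (B↔C swapped to make it positive)
  edge (14, 6)→(2, 4): d=(-12,-2) inclusive
  edge (2, 4)→(12, 2): d=(10,-2) inclusive
  edge (12, 2)→(14, 6): d=(2,4) inclusive
    (8,0)@(17, 1): e=[66,0,-22] → .  [on edge]
    (3,1)@(7, 3): e=[22,0,22] → X  [on edge]
    (4,1)@(9, 3): e=[26,4,14] → X
    (5,1)@(11, 3): e=[30,8,6] → X
    (6,1)@(13, 3): e=[34,12,-2] → .
    (3,2)@(7, 5): e=[-2,20,26] → .
    (4,2)@(9, 5): e=[2,24,18] → X
    (6,2)@(13, 5): e=[10,32,2] → X
    (7,2)@(15, 5): e=[14,36,-6] → .
    (4,3)@(9, 7): e=[-22,44,22] → .
    (5,3)@(11, 7): e=[-18,48,14] → .
    (6,3)@(13, 7): e=[-14,52,6] → .
  covered (6 px):
    . . . . . . . . .
    . . . X X X . . .
    . . . . X X X . .
    . . . . . . . . .

Final: [[3,1],[4,1],[5,1],[4,2],[5,2],[6,2]]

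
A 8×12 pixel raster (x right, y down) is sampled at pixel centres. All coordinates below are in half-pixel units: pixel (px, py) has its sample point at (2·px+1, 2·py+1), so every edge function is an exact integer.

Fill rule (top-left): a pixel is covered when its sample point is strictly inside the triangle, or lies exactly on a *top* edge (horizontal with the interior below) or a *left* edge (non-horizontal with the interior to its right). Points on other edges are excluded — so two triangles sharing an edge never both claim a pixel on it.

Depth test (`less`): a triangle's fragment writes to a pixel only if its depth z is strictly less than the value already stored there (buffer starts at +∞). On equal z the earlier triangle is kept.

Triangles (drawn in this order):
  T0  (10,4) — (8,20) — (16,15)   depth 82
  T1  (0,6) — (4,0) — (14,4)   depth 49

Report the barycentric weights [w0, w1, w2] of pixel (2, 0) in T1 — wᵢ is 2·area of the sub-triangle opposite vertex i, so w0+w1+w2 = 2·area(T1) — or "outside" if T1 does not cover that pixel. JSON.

T0:
  2·area = 118  (B↔C swapped to make it positive)
  edge (10, 4)→(16, 15): d=(6,11) right/bottom  bias=-1
  edge (16, 15)→(8, 20): d=(-8,5) right/bottom  bias=-1
  edge (8, 20)→(10, 4): d=(2,-16) top-left  bias=+0
    (5,3)@(11, 7): e=[7,89,22] → █
    (6,3)@(13, 7): e=[-15,79,54] → ·
    (5,4)@(11, 9): e=[19,73,26] → █
    (6,4)@(13, 9): e=[-3,63,58] → ·
    (5,5)@(11, 11): e=[31,57,30] → █
    (6,5)@(13, 11): e=[9,47,62] → █
    (7,5)@(15, 11): e=[-13,37,94] → ·
    (4,6)@(9, 13): e=[65,51,2] → █
    (7,6)@(15, 13): e=[-1,21,98] → ·
    (4,7)@(9, 15): e=[77,35,6] → █
    (7,7)@(15, 15): e=[11,5,102] → █
    (4,8)@(9, 17): e=[89,19,10] → █
  covered (14 px):
    · · · · · · · ·
    · · · · · · · ·
    · · · · · · · ·
    · · · · · █ · ·
    · · · · · █ · ·
    · · · · · █ █ ·
    · · · · █ █ █ ·
    · · · · █ █ █ █
    · · · · █ █ · ·
    · · · · █ · · ·
    · · · · · · · ·
    · · · · · · · ·
T1:
  2·area = 76
  edge (0, 6)→(4, 0): d=(4,-6) top-left  bias=+0
  edge (4, 0)→(14, 4): d=(10,4) right/bottom  bias=-1
  edge (14, 4)→(0, 6): d=(-14,2) right/bottom  bias=-1
    (2,0)@(5, 1): e=[10,6,60] → █
    (3,0)@(7, 1): e=[22,-2,56] → ·
    (1,1)@(3, 3): e=[6,34,36] → █
    (3,1)@(7, 3): e=[30,18,28] → █
    (4,1)@(9, 3): e=[42,10,24] → █
    (5,1)@(11, 3): e=[54,2,20] → █
    (6,1)@(13, 3): e=[66,-6,16] → ·
    (0,2)@(1, 5): e=[2,62,12] → █
    (3,2)@(7, 5): e=[38,38,0] → ·  [on edge]
    (4,2)@(9, 5): e=[50,30,-4] → ·
    (5,2)@(11, 5): e=[62,22,-8] → ·
    (0,3)@(1, 7): e=[10,82,-16] → ·
  covered (9 px):
    · · █ · · · · ·
    · █ █ █ █ █ · ·
    █ █ █ · · · · ·
    · · · · · · · ·
    · · · · · · · ·
    · · · · · · · ·
    · · · · · · · ·
    · · · · · · · ·
    · · · · · · · ·
    · · · · · · · ·
    · · · · · · · ·
    · · · · · · · ·

Final: [6,60,10]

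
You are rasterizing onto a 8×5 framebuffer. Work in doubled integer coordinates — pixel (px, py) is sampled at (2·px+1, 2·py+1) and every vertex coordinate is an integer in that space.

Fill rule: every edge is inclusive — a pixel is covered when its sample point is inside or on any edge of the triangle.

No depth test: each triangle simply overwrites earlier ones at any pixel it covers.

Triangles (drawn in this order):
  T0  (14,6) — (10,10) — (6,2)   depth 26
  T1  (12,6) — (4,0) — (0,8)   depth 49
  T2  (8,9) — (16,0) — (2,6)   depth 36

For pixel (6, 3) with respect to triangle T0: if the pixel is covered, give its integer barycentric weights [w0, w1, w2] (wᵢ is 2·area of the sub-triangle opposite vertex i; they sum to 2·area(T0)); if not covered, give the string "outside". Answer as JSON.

T0:
  2·area = 48
  edge (14, 6)→(10, 10): d=(-4,4) inclusive
  edge (10, 10)→(6, 2): d=(-4,-8) inclusive
  edge (6, 2)→(14, 6): d=(8,4) inclusive
    (3,1)@(7, 3): e=[40,4,4] → █
    (4,1)@(9, 3): e=[32,20,-4] → ·
    (3,2)@(7, 5): e=[32,-4,20] → ·
    (4,2)@(9, 5): e=[24,12,12] → █
    (5,2)@(11, 5): e=[16,28,4] → █
    (6,2)@(13, 5): e=[8,44,-4] → ·
    (7,2)@(15, 5): e=[0,60,-12] → ·  [on edge]
    (4,3)@(9, 7): e=[16,4,28] → █
    (6,3)@(13, 7): e=[0,36,12] → █  [on edge]
    (7,3)@(15, 7): e=[-8,52,4] → ·
    (4,4)@(9, 9): e=[8,-4,44] → ·
    (5,4)@(11, 9): e=[0,12,36] → █  [on edge]
  covered (7 px):
    · · · · · · · ·
    · · · █ · · · ·
    · · · · █ █ · ·
    · · · · █ █ █ ·
    · · · · · █ · ·
T1:
  2·area = 88  (B↔C swapped to make it positive)
  edge (12, 6)→(0, 8): d=(-12,2) inclusive
  edge (0, 8)→(4, 0): d=(4,-8) inclusive
  edge (4, 0)→(12, 6): d=(8,6) inclusive
    (2,0)@(5, 1): e=[74,12,2] → █
    (3,0)@(7, 1): e=[70,28,-10] → ·
    (1,1)@(3, 3): e=[54,4,30] → █
    (3,1)@(7, 3): e=[46,36,6] → █
    (4,1)@(9, 3): e=[42,52,-6] → ·
    (1,2)@(3, 5): e=[30,12,46] → █
    (4,2)@(9, 5): e=[18,60,10] → █
    (5,2)@(11, 5): e=[14,76,-2] → ·
    (0,3)@(1, 7): e=[10,4,74] → █
    (3,3)@(7, 7): e=[-2,52,38] → ·
    (4,3)@(9, 7): e=[-6,68,26] → ·
    (0,4)@(1, 9): e=[-14,12,90] → ·
  covered (11 px):
    · · █ · · · · ·
    · █ █ █ · · · ·
    · █ █ █ █ · · ·
    █ █ █ · · · · ·
    · · · · · · · ·
T2:
  2·area = 78  (B↔C swapped to make it positive)
  edge (8, 9)→(2, 6): d=(-6,-3) inclusive
  edge (2, 6)→(16, 0): d=(14,-6) inclusive
  edge (16, 0)→(8, 9): d=(-8,9) inclusive
    (7,0)@(15, 1): e=[69,8,1] → █
    (4,1)@(9, 3): e=[39,0,39] → █  [on edge]
    (5,1)@(11, 3): e=[45,12,21] → █
    (6,1)@(13, 3): e=[51,24,3] → █
    (7,1)@(15, 3): e=[57,36,-15] → ·
    (2,2)@(5, 5): e=[15,4,59] → █
    (3,2)@(7, 5): e=[21,16,41] → █
    (6,2)@(13, 5): e=[39,52,-13] → ·
    (2,3)@(5, 7): e=[3,32,43] → █
    (5,3)@(11, 7): e=[21,68,-11] → ·
    (2,4)@(5, 9): e=[-9,60,27] → ·
    (3,4)@(7, 9): e=[-3,72,9] → ·
  covered (11 px):
    · · · · · · · █
    · · · · █ █ █ ·
    · · █ █ █ █ · ·
    · · █ █ █ · · ·
    · · · · · · · ·

Result: [36,12,0]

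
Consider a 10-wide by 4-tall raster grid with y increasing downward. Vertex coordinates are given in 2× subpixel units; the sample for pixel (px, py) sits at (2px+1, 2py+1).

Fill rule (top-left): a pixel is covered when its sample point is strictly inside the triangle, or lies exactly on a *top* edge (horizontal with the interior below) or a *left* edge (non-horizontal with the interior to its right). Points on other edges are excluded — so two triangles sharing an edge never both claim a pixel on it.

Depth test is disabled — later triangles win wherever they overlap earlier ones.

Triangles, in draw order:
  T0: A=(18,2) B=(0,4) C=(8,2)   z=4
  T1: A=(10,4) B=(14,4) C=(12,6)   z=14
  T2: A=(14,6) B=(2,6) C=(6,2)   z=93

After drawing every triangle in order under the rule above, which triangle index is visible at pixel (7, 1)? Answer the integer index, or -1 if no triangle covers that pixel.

T0:
  2·area = 20
  edge (18, 2)→(0, 4): d=(-18,2) right/bottom  bias=-1
  edge (0, 4)→(8, 2): d=(8,-2) top-left  bias=+0
  edge (8, 2)→(18, 2): d=(10,0) top-left  bias=+0
    (2,1)@(5, 3): e=[8,2,10] → #
    (3,1)@(7, 3): e=[4,6,10] → #
    (4,1)@(9, 3): e=[0,10,10] → ·  [on edge]
    (2,2)@(5, 5): e=[-28,18,30] → ·
    (3,2)@(7, 5): e=[-32,22,30] → ·
  covered (2 px):
    · · · · · · · · · ·
    · · # # · · · · · ·
    · · · · · · · · · ·
    · · · · · · · · · ·
T1:
  2·area = 8
  edge (10, 4)→(14, 4): d=(4,0) top-left  bias=+0
  edge (14, 4)→(12, 6): d=(-2,2) right/bottom  bias=-1
  edge (12, 6)→(10, 4): d=(-2,-2) top-left  bias=+0
    (3,0)@(7, 1): e=[-12,20,0] → ·  [on edge]
    (8,0)@(17, 1): e=[-12,0,20] → ·  [on edge]
    (4,1)@(9, 3): e=[-4,12,0] → ·  [on edge]
    (7,1)@(15, 3): e=[-4,0,12] → ·  [on edge]
    (5,2)@(11, 5): e=[4,4,0] → #  [on edge]
    (6,2)@(13, 5): e=[4,0,4] → ·  [on edge]
    (5,3)@(11, 7): e=[12,0,-4] → ·  [on edge]
    (6,3)@(13, 7): e=[12,-4,0] → ·  [on edge]
  covered (1 px):
    · · · · · · · · · ·
    · · · · · · · · · ·
    · · · · · # · · · ·
    · · · · · · · · · ·
T2:
  2·area = 48
  edge (14, 6)→(2, 6): d=(-12,0) right/bottom  bias=-1
  edge (2, 6)→(6, 2): d=(4,-4) top-left  bias=+0
  edge (6, 2)→(14, 6): d=(8,4) right/bottom  bias=-1
    (3,0)@(7, 1): e=[60,0,-12] → ·  [on edge]
    (2,1)@(5, 3): e=[36,0,12] → #  [on edge]
    (3,1)@(7, 3): e=[36,8,4] → #
    (4,1)@(9, 3): e=[36,16,-4] → ·
    (1,2)@(3, 5): e=[12,0,36] → #  [on edge]
    (4,2)@(9, 5): e=[12,24,12] → #
    (5,2)@(11, 5): e=[12,32,4] → #
    (6,2)@(13, 5): e=[12,40,-4] → ·
    (0,3)@(1, 7): e=[-12,0,60] → ·  [on edge]
    (1,3)@(3, 7): e=[-12,8,52] → ·
    (2,3)@(5, 7): e=[-12,16,44] → ·
    (3,3)@(7, 7): e=[-12,24,36] → ·
  covered (7 px):
    · · · · · · · · · ·
    · · # # · · · · · ·
    · # # # # # · · · ·
    · · · · · · · · · ·

Z-buffer (winner per pixel, '.' = empty):
  . . . . . . . . . .
  . . 2 2 . . . . . .
  . 2 2 2 2 2 . . . .
  . . . . . . . . . .

Answer: -1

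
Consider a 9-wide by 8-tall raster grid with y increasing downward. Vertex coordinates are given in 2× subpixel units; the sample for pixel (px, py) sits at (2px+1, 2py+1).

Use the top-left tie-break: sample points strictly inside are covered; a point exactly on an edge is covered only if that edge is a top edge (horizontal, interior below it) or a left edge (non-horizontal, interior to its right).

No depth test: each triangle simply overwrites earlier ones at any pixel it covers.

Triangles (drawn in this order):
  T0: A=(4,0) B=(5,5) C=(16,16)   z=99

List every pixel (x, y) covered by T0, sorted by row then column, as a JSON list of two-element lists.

T0:
  2·area = 44  (B↔C swapped to make it positive)
  edge (4, 0)→(16, 16): d=(12,16) right/bottom  bias=-1
  edge (16, 16)→(5, 5): d=(-11,-11) top-left  bias=+0
  edge (5, 5)→(4, 0): d=(-1,-5) top-left  bias=+0
    (0,0)@(1, 1): e=[60,0,-16] → ·  [on edge]
    (1,1)@(3, 3): e=[52,0,-8] → ·  [on edge]
    (2,1)@(5, 3): e=[20,22,2] → #
    (3,1)@(7, 3): e=[-12,44,12] → ·
    (2,2)@(5, 5): e=[44,0,0] → #  [on edge]
    (3,2)@(7, 5): e=[12,22,10] → #
    (4,2)@(9, 5): e=[-20,44,20] → ·
    (2,3)@(5, 7): e=[68,-22,-2] → ·
    (3,3)@(7, 7): e=[36,0,8] → #  [on edge]
    (4,3)@(9, 7): e=[4,22,18] → #
    (5,3)@(11, 7): e=[-28,44,28] → ·
    (3,4)@(7, 9): e=[60,-22,6] → ·
    (4,4)@(9, 9): e=[28,0,16] → #  [on edge]
    (5,5)@(11, 11): e=[20,0,24] → #  [on edge]
    (6,6)@(13, 13): e=[12,0,32] → #  [on edge]
    (3,7)@(7, 15): e=[132,-88,0] → ·  [on edge]
    (7,7)@(15, 15): e=[4,0,40] → #  [on edge]
  covered (9 px):
    · · · · · · · · ·
    · · # · · · · · ·
    · · # # · · · · ·
    · · · # # · · · ·
    · · · · # · · · ·
    · · · · · # · · ·
    · · · · · · # · ·
    · · · · · · · # ·

Final: [[2,1],[2,2],[3,2],[3,3],[4,3],[4,4],[5,5],[6,6],[7,7]]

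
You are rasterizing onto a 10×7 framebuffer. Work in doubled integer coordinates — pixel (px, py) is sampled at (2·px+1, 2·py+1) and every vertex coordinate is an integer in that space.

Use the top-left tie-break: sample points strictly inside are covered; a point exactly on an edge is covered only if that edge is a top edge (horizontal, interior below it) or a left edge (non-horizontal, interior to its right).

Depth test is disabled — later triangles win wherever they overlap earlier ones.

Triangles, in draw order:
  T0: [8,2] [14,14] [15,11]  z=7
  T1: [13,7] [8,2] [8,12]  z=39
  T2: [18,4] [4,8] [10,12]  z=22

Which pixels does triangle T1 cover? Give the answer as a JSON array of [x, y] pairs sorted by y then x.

T0:
  2·area = 30  (B↔C swapped to make it positive)
  edge (8, 2)→(15, 11): d=(7,9) right/bottom  bias=-1
  edge (15, 11)→(14, 14): d=(-1,3) right/bottom  bias=-1
  edge (14, 14)→(8, 2): d=(-6,-12) top-left  bias=+0
    (8,2)@(17, 5): e=[-60,0,90] → .  [on edge]
    (5,3)@(11, 7): e=[8,16,6] → X
    (6,3)@(13, 7): e=[-10,10,30] → .
    (5,4)@(11, 9): e=[22,14,-6] → .
    (6,4)@(13, 9): e=[4,8,18] → X
    (7,4)@(15, 9): e=[-14,2,42] → .
    (6,5)@(13, 11): e=[18,6,6] → X
    (7,5)@(15, 11): e=[0,0,30] → .  [on edge]
    (6,6)@(13, 13): e=[32,4,-6] → .
  covered (3 px):
    . . . . . . . . . .
    . . . . . . . . . .
    . . . . . . . . . .
    . . . . . X . . . .
    . . . . . . X . . .
    . . . . . . X . . .
    . . . . . . . . . .
T1:
  2·area = 50  (B↔C swapped to make it positive)
  edge (13, 7)→(8, 12): d=(-5,5) right/bottom  bias=-1
  edge (8, 12)→(8, 2): d=(0,-10) top-left  bias=+0
  edge (8, 2)→(13, 7): d=(5,5) right/bottom  bias=-1
    (3,0)@(7, 1): e=[60,-10,0] → .  [on edge]
    (9,0)@(19, 1): e=[0,110,-60] → .  [on edge]
    (4,1)@(9, 3): e=[40,10,0] → .  [on edge]
    (8,1)@(17, 3): e=[0,90,-40] → .  [on edge]
    (4,2)@(9, 5): e=[30,10,10] → X
    (5,2)@(11, 5): e=[20,30,0] → .  [on edge]
    (7,2)@(15, 5): e=[0,70,-20] → .  [on edge]
    (4,3)@(9, 7): e=[20,10,20] → X
    (5,3)@(11, 7): e=[10,30,10] → X
    (6,3)@(13, 7): e=[0,50,0] → .  [on edge]
    (4,4)@(9, 9): e=[10,10,30] → X
    (5,4)@(11, 9): e=[0,30,20] → .  [on edge]
    (7,4)@(15, 9): e=[-20,70,0] → .  [on edge]
    (4,5)@(9, 11): e=[0,10,40] → .  [on edge]
    (8,5)@(17, 11): e=[-40,90,0] → .  [on edge]
    (3,6)@(7, 13): e=[0,-10,60] → .  [on edge]
    (9,6)@(19, 13): e=[-60,110,0] → .  [on edge]
  covered (4 px):
    . . . . . . . . . .
    . . . . . . . . . .
    . . . . X . . . . .
    . . . . X X . . . .
    . . . . X . . . . .
    . . . . . . . . . .
    . . . . . . . . . .
T2:
  2·area = 80  (B↔C swapped to make it positive)
  edge (18, 4)→(10, 12): d=(-8,8) right/bottom  bias=-1
  edge (10, 12)→(4, 8): d=(-6,-4) top-left  bias=+0
  edge (4, 8)→(18, 4): d=(14,-4) top-left  bias=+0
    (9,1)@(19, 3): e=[0,90,-10] → .  [on edge]
    (7,2)@(15, 5): e=[16,62,2] → X
    (8,2)@(17, 5): e=[0,70,10] → .  [on edge]
    (4,3)@(9, 7): e=[48,26,6] → X
    (5,3)@(11, 7): e=[32,34,14] → X
    (6,3)@(13, 7): e=[16,42,22] → X
    (7,3)@(15, 7): e=[0,50,30] → .  [on edge]
    (3,4)@(7, 9): e=[48,6,26] → X
    (6,4)@(13, 9): e=[0,30,50] → .  [on edge]
    (3,5)@(7, 11): e=[32,-6,54] → .
    (4,5)@(9, 11): e=[16,2,62] → X
    (5,5)@(11, 11): e=[0,10,70] → .  [on edge]
    (4,6)@(9, 13): e=[0,-10,90] → .  [on edge]
  covered (8 px):
    . . . . . . . . . .
    . . . . . . . . . .
    . . . . . . . X . .
    . . . . X X X . . .
    . . . X X X . . . .
    . . . . X . . . . .
    . . . . . . . . . .

Result: [[4,2],[4,3],[5,3],[4,4]]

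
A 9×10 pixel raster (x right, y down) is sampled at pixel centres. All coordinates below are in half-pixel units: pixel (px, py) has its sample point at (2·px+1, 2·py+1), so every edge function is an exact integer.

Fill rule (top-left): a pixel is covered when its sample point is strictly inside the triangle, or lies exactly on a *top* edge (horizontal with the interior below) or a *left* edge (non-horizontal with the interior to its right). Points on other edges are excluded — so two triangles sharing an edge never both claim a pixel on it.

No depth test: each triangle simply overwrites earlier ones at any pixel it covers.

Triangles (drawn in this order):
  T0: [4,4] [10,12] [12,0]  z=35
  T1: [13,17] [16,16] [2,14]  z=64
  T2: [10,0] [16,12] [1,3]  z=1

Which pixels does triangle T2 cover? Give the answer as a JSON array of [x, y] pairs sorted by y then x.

T0:
  2·area = 88  (B↔C swapped to make it positive)
  edge (4, 4)→(12, 0): d=(8,-4) top-left  bias=+0
  edge (12, 0)→(10, 12): d=(-2,12) right/bottom  bias=-1
  edge (10, 12)→(4, 4): d=(-6,-8) top-left  bias=+0
    (5,0)@(11, 1): e=[4,10,74] → █
    (6,0)@(13, 1): e=[12,-14,90] → ·
    (3,1)@(7, 3): e=[4,54,30] → █
    (4,1)@(9, 3): e=[12,30,46] → █
    (6,1)@(13, 3): e=[28,-18,78] → ·
    (2,2)@(5, 5): e=[12,74,2] → █
    (6,2)@(13, 5): e=[44,-22,66] → ·
    (2,3)@(5, 7): e=[28,70,-10] → ·
    (3,3)@(7, 7): e=[36,46,6] → █
    (5,3)@(11, 7): e=[52,-2,38] → ·
    (3,4)@(7, 9): e=[52,42,-6] → ·
    (4,4)@(9, 9): e=[60,18,10] → █
  covered (11 px):
    · · · · · █ · · ·
    · · · █ █ █ · · ·
    · · █ █ █ █ · · ·
    · · · █ █ · · · ·
    · · · · █ · · · ·
    · · · · · · · · ·
    · · · · · · · · ·
    · · · · · · · · ·
    · · · · · · · · ·
    · · · · · · · · ·
T1:
  2·area = 20  (B↔C swapped to make it positive)
  edge (13, 17)→(2, 14): d=(-11,-3) top-left  bias=+0
  edge (2, 14)→(16, 16): d=(14,2) right/bottom  bias=-1
  edge (16, 16)→(13, 17): d=(-3,1) right/bottom  bias=-1
    (3,7)@(7, 15): e=[4,4,12] → █
    (4,7)@(9, 15): e=[10,0,10] → ·  [on edge]
    (3,8)@(7, 17): e=[-18,32,6] → ·
    (6,8)@(13, 17): e=[0,20,0] → ·  [on edge]
    (3,9)@(7, 19): e=[-40,60,0] → ·  [on edge]
  covered (1 px):
    · · · · · · · · ·
    · · · · · · · · ·
    · · · · · · · · ·
    · · · · · · · · ·
    · · · · · · · · ·
    · · · · · · · · ·
    · · · · · · · · ·
    · · · █ · · · · ·
    · · · · · · · · ·
    · · · · · · · · ·
T2:
  2·area = 126
  edge (10, 0)→(16, 12): d=(6,12) right/bottom  bias=-1
  edge (16, 12)→(1, 3): d=(-15,-9) top-left  bias=+0
  edge (1, 3)→(10, 0): d=(9,-3) top-left  bias=+0
    (3,0)@(7, 1): e=[42,84,0] → █  [on edge]
    (4,0)@(9, 1): e=[18,102,6] → █
    (5,0)@(11, 1): e=[-6,120,12] → ·
    (0,1)@(1, 3): e=[126,0,0] → █  [on edge]
    (1,1)@(3, 3): e=[102,18,6] → █
    (2,1)@(5, 3): e=[78,36,12] → █
    (5,1)@(11, 3): e=[6,90,30] → █
    (6,1)@(13, 3): e=[-18,108,36] → ·
    (0,2)@(1, 5): e=[138,-30,18] → ·
    (1,2)@(3, 5): e=[114,-12,24] → ·
    (2,2)@(5, 5): e=[90,6,30] → █
    (6,2)@(13, 5): e=[-6,78,54] → ·
    (5,4)@(11, 9): e=[42,0,84] → █  [on edge]
  covered (18 px):
    · · · █ █ · · · ·
    █ █ █ █ █ █ · · ·
    · · █ █ █ █ · · ·
    · · · · █ █ █ · ·
    · · · · · █ █ · ·
    · · · · · · · █ ·
    · · · · · · · · ·
    · · · · · · · · ·
    · · · · · · · · ·
    · · · · · · · · ·

Final: [[3,0],[4,0],[0,1],[1,1],[2,1],[3,1],[4,1],[5,1],[2,2],[3,2],[4,2],[5,2],[4,3],[5,3],[6,3],[5,4],[6,4],[7,5]]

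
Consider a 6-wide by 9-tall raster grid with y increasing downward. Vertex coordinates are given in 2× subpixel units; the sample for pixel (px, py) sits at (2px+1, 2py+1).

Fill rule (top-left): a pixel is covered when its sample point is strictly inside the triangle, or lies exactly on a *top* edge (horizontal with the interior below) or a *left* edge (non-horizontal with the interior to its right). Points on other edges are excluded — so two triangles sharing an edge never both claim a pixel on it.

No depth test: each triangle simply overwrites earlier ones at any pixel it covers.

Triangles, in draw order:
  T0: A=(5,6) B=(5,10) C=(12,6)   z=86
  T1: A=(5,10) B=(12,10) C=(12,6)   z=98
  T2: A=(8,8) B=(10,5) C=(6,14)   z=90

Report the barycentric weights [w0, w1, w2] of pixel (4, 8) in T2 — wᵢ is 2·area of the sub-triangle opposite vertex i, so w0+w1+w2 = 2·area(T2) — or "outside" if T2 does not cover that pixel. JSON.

T0:
  2·area = 28  (B↔C swapped to make it positive)
  edge (5, 6)→(12, 6): d=(7,0) top-left  bias=+0
  edge (12, 6)→(5, 10): d=(-7,4) right/bottom  bias=-1
  edge (5, 10)→(5, 6): d=(0,-4) top-left  bias=+0
    (2,0)@(5, 1): e=[-35,63,0] → ·  [on edge]
    (2,1)@(5, 3): e=[-21,49,0] → ·  [on edge]
    (2,2)@(5, 5): e=[-7,35,0] → ·  [on edge]
    (2,3)@(5, 7): e=[7,21,0] → █  [on edge]
    (3,3)@(7, 7): e=[7,13,8] → █
    (4,3)@(9, 7): e=[7,5,16] → █
    (5,3)@(11, 7): e=[7,-3,24] → ·
    (2,4)@(5, 9): e=[21,7,0] → █  [on edge]
    (3,4)@(7, 9): e=[21,-1,8] → ·
    (4,4)@(9, 9): e=[21,-9,16] → ·
    (2,5)@(5, 11): e=[35,-7,0] → ·  [on edge]
    (2,6)@(5, 13): e=[49,-21,0] → ·  [on edge]
    (2,7)@(5, 15): e=[63,-35,0] → ·  [on edge]
    (2,8)@(5, 17): e=[77,-49,0] → ·  [on edge]
  covered (4 px):
    · · · · · ·
    · · · · · ·
    · · · · · ·
    · · █ █ █ ·
    · · █ · · ·
    · · · · · ·
    · · · · · ·
    · · · · · ·
    · · · · · ·
T1:
  2·area = 28  (B↔C swapped to make it positive)
  edge (5, 10)→(12, 6): d=(7,-4) top-left  bias=+0
  edge (12, 6)→(12, 10): d=(0,4) right/bottom  bias=-1
  edge (12, 10)→(5, 10): d=(-7,0) right/bottom  bias=-1
    (5,3)@(11, 7): e=[3,4,21] → █
    (3,4)@(7, 9): e=[1,20,7] → █
    (4,4)@(9, 9): e=[9,12,7] → █
    (3,5)@(7, 11): e=[15,20,-7] → ·
    (4,5)@(9, 11): e=[23,12,-7] → ·
    (5,5)@(11, 11): e=[31,4,-7] → ·
  covered (4 px):
    · · · · · ·
    · · · · · ·
    · · · · · ·
    · · · · · █
    · · · █ █ █
    · · · · · ·
    · · · · · ·
    · · · · · ·
    · · · · · ·
T2:
  2·area = 6
  edge (8, 8)→(10, 5): d=(2,-3) top-left  bias=+0
  edge (10, 5)→(6, 14): d=(-4,9) right/bottom  bias=-1
  edge (6, 14)→(8, 8): d=(2,-6) top-left  bias=+0
    (4,2)@(9, 5): e=[-3,9,0] → ·  [on edge]
    (4,3)@(9, 7): e=[1,1,4] → █
    (5,3)@(11, 7): e=[7,-17,16] → ·
    (4,4)@(9, 9): e=[5,-7,8] → ·
    (3,5)@(7, 11): e=[3,3,0] → █  [on edge]
    (4,5)@(9, 11): e=[9,-15,12] → ·
    (3,6)@(7, 13): e=[7,-5,4] → ·
    (2,8)@(5, 17): e=[9,-3,0] → ·  [on edge]
  covered (2 px):
    · · · · · ·
    · · · · · ·
    · · · · · ·
    · · · · █ ·
    · · · · · ·
    · · · █ · ·
    · · · · · ·
    · · · · · ·
    · · · · · ·

Answer: "outside"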